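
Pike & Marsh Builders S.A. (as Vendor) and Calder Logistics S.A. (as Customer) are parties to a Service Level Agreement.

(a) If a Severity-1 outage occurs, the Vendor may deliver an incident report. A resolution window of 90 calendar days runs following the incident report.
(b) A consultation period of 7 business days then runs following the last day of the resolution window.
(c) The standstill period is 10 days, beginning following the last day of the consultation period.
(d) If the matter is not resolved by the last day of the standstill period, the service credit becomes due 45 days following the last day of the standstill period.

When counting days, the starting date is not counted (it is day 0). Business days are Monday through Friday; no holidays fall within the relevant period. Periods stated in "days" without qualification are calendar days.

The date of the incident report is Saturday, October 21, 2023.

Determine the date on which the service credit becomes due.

Adding 90 calendar days to October 21, 2023 gives January 19, 2024, which is the last day of the resolution window.
The last day of the consultation period: 7 business days after Friday, January 19, 2024, skipping weekends — Jan 22, Jan 23, Jan 24, Jan 25, Jan 26, Jan 29, Jan 30 — lands on Tuesday, January 30, 2024.
The last day of the standstill period: January 30, 2024 + 10 days = February 9, 2024.
The date on which the service credit becomes due: February 9, 2024 + 45 days = March 25, 2024.

March 25, 2024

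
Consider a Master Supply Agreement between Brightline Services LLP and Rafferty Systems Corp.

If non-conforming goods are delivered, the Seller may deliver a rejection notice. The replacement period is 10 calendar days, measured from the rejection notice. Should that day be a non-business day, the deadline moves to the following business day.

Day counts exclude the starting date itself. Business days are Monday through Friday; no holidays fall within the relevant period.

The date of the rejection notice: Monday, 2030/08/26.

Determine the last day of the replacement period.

The last day of the replacement period: 2030/08/26 + 10 days = 2030/09/05. 2030/09/05 is a Thursday, so no roll-forward applies.

2030/09/05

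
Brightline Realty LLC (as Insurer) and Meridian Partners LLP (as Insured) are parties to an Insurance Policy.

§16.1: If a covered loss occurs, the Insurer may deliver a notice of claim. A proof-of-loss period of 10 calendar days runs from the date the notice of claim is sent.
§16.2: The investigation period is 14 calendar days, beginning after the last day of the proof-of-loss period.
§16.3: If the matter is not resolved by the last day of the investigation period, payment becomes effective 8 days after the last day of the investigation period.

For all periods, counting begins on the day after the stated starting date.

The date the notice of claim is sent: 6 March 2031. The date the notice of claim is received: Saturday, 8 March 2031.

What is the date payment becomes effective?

The last day of the proof-of-loss period: 10 calendar days after 6 March 2031 is 16 March 2031.
The last day of the investigation period: 16 March 2031 + 14 days = 30 March 2031.
The date payment becomes effective: 8 calendar days after 30 March 2031 is 7 April 2031.

7 April 2031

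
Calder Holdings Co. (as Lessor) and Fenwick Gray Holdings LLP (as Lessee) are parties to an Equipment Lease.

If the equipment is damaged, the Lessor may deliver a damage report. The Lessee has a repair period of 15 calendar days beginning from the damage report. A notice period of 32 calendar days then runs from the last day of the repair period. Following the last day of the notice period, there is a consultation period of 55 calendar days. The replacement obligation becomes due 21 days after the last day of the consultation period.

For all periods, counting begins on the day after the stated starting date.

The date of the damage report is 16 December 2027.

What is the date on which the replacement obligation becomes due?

17 April 2028

The last day of the repair period: 15 calendar days after 16 December 2027 is 31 December 2027.
The last day of the notice period: 31 December 2027 + 32 days = 1 February 2028.
Adding 55 calendar days to 1 February 2028 gives 27 March 2028, which is the last day of the consultation period.
The date on which the replacement obligation becomes due: 21 calendar days after 27 March 2028 is 17 April 2028.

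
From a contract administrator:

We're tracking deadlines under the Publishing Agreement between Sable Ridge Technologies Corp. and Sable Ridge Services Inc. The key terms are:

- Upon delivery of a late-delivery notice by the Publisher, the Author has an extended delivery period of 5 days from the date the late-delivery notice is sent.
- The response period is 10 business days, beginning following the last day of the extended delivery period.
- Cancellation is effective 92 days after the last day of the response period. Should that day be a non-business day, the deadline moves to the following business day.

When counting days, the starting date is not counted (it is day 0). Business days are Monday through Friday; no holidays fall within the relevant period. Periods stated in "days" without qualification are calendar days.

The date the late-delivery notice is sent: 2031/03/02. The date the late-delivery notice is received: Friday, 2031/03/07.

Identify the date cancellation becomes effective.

The last day of the extended delivery period: 2031/03/02 + 5 days = 2031/03/07.
The last day of the response period: counting 10 business days from Friday, 2031/03/07 (Mar 10, Mar 11, Mar 12, Mar 13, Mar 14, Mar 17, Mar 18, Mar 19, Mar 20, Mar 21, skipping weekends) reaches Friday, 2031/03/21.
The date cancellation becomes effective: 92 calendar days after 2031/03/21 is 2031/06/21. That falls on a Saturday, so it rolls to the next business day, Monday, 2031/06/23.

2031/06/23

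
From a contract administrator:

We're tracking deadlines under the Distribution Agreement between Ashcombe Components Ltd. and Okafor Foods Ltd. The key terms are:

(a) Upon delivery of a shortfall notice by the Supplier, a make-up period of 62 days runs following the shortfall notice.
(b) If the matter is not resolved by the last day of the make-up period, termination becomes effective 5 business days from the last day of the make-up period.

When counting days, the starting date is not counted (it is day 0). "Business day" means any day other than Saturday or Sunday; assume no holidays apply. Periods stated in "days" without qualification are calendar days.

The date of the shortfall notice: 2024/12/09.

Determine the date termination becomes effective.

2025/02/14

The last day of the make-up period: 62 calendar days after 2024/12/09 is 2025/02/09.
The date termination becomes effective: counting 5 business days from Sunday, 2025/02/09 (Feb 10, Feb 11, Feb 12, Feb 13, Feb 14, skipping weekends) reaches Friday, 2025/02/14.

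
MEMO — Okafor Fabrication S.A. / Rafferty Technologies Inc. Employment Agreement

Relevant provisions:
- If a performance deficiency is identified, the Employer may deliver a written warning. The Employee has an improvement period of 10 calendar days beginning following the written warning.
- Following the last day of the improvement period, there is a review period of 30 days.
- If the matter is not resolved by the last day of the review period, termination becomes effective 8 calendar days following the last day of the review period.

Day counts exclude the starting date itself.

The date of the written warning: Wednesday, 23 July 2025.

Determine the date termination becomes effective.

Adding 10 calendar days to 23 July 2025 gives 2 August 2025, which is the last day of the improvement period.
The last day of the review period: 2 August 2025 + 30 days = 1 September 2025.
Adding 8 calendar days to 1 September 2025 gives 9 September 2025, which is the date termination becomes effective.

9 September 2025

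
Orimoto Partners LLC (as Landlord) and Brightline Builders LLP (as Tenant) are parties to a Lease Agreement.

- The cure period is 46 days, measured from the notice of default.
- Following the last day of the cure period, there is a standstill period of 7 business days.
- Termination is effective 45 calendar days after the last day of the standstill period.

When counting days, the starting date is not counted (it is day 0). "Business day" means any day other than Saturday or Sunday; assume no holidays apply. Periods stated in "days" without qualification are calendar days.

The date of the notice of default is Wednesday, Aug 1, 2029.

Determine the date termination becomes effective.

Nov 9, 2029

The last day of the cure period: Aug 1, 2029 + 46 days = Sep 16, 2029.
The last day of the standstill period: 7 business days after Sunday, Sep 16, 2029, skipping weekends — Sep 17, Sep 18, Sep 19, Sep 20, Sep 21, Sep 24, Sep 25 — lands on Tuesday, Sep 25, 2029.
Adding 45 calendar days to Sep 25, 2029 gives Nov 9, 2029, which is the date termination becomes effective.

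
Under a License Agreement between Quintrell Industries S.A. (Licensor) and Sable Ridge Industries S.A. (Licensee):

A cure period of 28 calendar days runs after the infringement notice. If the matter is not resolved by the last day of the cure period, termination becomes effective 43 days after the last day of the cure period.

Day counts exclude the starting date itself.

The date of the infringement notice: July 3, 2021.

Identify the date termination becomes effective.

September 12, 2021

The last day of the cure period: July 3, 2021 + 28 days = July 31, 2021.
Adding 43 calendar days to July 31, 2021 gives September 12, 2021, which is the date termination becomes effective.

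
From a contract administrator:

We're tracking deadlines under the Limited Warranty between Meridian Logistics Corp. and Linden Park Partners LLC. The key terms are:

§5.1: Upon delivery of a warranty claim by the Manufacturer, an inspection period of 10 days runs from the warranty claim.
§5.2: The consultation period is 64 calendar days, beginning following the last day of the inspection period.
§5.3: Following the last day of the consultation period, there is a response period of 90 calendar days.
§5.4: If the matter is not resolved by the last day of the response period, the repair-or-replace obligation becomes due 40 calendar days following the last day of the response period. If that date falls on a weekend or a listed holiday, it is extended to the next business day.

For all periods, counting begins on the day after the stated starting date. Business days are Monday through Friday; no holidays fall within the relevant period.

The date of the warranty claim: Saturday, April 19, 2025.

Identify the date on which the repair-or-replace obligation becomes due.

November 10, 2025

The last day of the inspection period: April 19, 2025 + 10 days = April 29, 2025.
The last day of the consultation period: April 29, 2025 + 64 days = July 2, 2025.
The last day of the response period: 90 calendar days after July 2, 2025 is September 30, 2025.
Adding 40 calendar days to September 30, 2025 gives November 9, 2025, which is the date on which the repair-or-replace obligation becomes due. That falls on a Sunday, so it rolls to the next business day, Monday, November 10, 2025.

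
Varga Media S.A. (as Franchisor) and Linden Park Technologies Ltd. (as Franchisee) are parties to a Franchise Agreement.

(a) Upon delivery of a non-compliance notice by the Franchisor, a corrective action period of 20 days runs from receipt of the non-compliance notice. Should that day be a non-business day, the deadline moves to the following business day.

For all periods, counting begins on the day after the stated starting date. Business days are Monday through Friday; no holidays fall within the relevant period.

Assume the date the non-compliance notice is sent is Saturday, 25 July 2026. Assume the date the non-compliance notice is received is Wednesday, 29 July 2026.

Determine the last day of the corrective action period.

The last day of the corrective action period: 29 July 2026 + 20 days = 18 August 2026. 18 August 2026 is a Tuesday, so no roll-forward applies.

18 August 2026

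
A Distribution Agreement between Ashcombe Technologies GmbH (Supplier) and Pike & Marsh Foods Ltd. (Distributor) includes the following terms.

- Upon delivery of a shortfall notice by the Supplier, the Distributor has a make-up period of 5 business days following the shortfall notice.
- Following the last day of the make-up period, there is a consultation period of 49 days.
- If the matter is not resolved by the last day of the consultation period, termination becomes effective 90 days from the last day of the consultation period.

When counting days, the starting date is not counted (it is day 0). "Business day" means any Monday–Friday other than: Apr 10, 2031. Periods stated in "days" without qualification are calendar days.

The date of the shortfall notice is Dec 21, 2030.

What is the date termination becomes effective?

From Saturday, Dec 21, 2030, 5 business days (Dec 23, Dec 24, Dec 25, Dec 26, Dec 27, skipping weekends) brings us to Friday, Dec 27, 2030, which is the last day of the make-up period.
The last day of the consultation period: 49 calendar days after Dec 27, 2030 is Feb 14, 2031.
Adding 90 calendar days to Feb 14, 2031 gives May 15, 2031, which is the date termination becomes effective.

May 15, 2031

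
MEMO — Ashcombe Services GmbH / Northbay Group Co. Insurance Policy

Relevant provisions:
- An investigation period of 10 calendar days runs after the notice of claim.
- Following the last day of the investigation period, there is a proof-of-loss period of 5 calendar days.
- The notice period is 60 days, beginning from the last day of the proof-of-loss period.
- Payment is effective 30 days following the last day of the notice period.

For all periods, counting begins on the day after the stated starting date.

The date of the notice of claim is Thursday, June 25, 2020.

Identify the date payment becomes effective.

Adding 10 calendar days to June 25, 2020 gives July 5, 2020, which is the last day of the investigation period.
The last day of the proof-of-loss period: 5 calendar days after July 5, 2020 is July 10, 2020.
Adding 60 calendar days to July 10, 2020 gives September 8, 2020, which is the last day of the notice period.
Adding 30 calendar days to September 8, 2020 gives October 8, 2020, which is the date payment becomes effective.

October 8, 2020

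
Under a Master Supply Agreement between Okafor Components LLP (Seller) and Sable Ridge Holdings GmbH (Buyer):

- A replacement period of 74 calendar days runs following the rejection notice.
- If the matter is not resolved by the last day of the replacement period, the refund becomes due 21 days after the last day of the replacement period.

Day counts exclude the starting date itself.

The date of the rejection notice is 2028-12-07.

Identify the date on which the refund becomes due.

The last day of the replacement period: 2028-12-07 + 74 days = 2029-02-19.
The date on which the refund becomes due: 21 calendar days after 2029-02-19 is 2029-03-12.

2029-03-12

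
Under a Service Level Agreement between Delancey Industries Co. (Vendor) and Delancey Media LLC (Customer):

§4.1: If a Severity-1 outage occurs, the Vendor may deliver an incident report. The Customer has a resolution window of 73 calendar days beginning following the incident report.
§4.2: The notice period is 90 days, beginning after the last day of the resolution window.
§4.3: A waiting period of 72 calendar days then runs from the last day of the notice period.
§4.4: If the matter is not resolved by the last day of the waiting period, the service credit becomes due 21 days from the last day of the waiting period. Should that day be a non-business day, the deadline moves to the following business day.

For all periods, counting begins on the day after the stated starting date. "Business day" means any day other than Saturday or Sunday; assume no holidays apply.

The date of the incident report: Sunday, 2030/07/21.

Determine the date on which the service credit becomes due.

2031/04/03

The last day of the resolution window: 73 calendar days after 2030/07/21 is 2030/10/02.
Adding 90 calendar days to 2030/10/02 gives 2030/12/31, which is the last day of the notice period.
Adding 72 calendar days to 2030/12/31 gives 2031/03/13, which is the last day of the waiting period.
Adding 21 calendar days to 2031/03/13 gives 2031/04/03, which is the date on which the service credit becomes due. 2031/04/03 is a Thursday, so no roll-forward applies.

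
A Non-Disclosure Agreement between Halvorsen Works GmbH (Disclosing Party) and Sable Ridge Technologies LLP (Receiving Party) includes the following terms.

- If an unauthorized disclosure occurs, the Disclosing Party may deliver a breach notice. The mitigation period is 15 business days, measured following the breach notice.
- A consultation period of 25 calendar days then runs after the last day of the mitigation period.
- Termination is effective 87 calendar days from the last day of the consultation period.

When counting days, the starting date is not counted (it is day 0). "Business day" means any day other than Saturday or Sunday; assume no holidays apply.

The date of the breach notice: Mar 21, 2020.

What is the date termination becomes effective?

Jul 31, 2020

The last day of the mitigation period: counting 15 business days from Saturday, Mar 21, 2020 (Mar 23, Mar 24, Mar 25, Mar 26, …, Apr 8, Apr 9, Apr 10, skipping weekends) reaches Friday, Apr 10, 2020.
Adding 25 calendar days to Apr 10, 2020 gives May 5, 2020, which is the last day of the consultation period.
Adding 87 calendar days to May 5, 2020 gives Jul 31, 2020, which is the date termination becomes effective.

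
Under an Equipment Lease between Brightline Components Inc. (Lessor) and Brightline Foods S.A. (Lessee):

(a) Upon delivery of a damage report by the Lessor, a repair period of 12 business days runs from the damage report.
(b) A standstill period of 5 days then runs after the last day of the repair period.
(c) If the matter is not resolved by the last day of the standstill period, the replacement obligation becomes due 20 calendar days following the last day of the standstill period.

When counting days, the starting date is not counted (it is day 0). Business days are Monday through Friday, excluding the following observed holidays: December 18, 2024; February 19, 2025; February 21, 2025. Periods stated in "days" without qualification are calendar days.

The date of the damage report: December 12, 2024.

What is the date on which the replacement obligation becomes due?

January 25, 2025

The last day of the repair period: counting 12 business days from Thursday, December 12, 2024 (Dec 13, Dec 16, Dec 17, Dec 19, …, Dec 27, Dec 30, Dec 31, skipping weekends and the listed holiday on Dec 18) reaches Tuesday, December 31, 2024.
The last day of the standstill period: December 31, 2024 + 5 days = January 5, 2025.
The date on which the replacement obligation becomes due: January 5, 2025 + 20 days = January 25, 2025.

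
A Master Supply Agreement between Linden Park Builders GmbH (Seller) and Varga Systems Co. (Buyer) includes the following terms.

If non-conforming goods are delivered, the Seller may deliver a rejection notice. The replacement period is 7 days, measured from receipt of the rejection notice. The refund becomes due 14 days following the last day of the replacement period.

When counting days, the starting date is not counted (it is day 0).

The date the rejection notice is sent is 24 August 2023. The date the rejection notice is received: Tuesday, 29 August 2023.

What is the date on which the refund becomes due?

19 September 2023

The last day of the replacement period: 7 calendar days after 29 August 2023 is 5 September 2023.
The date on which the refund becomes due: 5 September 2023 + 14 days = 19 September 2023.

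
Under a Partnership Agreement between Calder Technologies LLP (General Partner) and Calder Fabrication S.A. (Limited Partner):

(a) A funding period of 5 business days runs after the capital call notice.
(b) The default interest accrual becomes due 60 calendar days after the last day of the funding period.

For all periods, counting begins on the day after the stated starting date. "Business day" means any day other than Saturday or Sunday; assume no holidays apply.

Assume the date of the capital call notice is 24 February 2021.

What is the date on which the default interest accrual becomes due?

2 May 2021

From Wednesday, 24 February 2021, 5 business days (Feb 25, Feb 26, Mar 1, Mar 2, Mar 3, skipping weekends) brings us to Wednesday, 3 March 2021, which is the last day of the funding period.
The date on which the default interest accrual becomes due: 60 calendar days after 3 March 2021 is 2 May 2021.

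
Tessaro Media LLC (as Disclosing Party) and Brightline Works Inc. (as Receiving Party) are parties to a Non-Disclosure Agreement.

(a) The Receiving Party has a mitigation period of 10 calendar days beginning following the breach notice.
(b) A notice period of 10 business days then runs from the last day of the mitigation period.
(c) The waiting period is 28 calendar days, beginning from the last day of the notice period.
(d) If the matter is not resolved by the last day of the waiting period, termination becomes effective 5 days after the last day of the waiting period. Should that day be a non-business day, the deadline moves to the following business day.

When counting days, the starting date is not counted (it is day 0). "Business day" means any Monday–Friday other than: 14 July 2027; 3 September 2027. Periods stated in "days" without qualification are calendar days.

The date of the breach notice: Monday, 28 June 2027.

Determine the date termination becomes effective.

25 August 2027

The last day of the mitigation period: 28 June 2027 + 10 days = 8 July 2027.
From Thursday, 8 July 2027, 10 business days (Jul 9, Jul 12, Jul 13, Jul 15, Jul 16, Jul 19, Jul 20, Jul 21, Jul 22, Jul 23, skipping weekends and the listed holiday on Jul 14) brings us to Friday, 23 July 2027, which is the last day of the notice period.
The last day of the waiting period: 23 July 2027 + 28 days = 20 August 2027.
Adding 5 calendar days to 20 August 2027 gives 25 August 2027, which is the date termination becomes effective. 25 August 2027 is a Wednesday and is not a listed holiday, so no roll-forward applies.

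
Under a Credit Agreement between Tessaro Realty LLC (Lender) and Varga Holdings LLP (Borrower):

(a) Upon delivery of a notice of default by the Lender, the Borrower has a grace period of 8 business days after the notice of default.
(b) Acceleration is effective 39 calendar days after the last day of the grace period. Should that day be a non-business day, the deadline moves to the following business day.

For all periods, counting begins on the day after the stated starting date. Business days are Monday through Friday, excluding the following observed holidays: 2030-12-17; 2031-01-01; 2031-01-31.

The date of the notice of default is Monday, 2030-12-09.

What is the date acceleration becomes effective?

From Monday, 2030-12-09, 8 business days (Dec 10, Dec 11, Dec 12, Dec 13, Dec 16, Dec 18, Dec 19, Dec 20, skipping weekends and the listed holiday on Dec 17) brings us to Friday, 2030-12-20, which is the last day of the grace period.
The date acceleration becomes effective: 39 calendar days after 2030-12-20 is 2031-01-28. 2031-01-28 is a Tuesday and is not a listed holiday, so no roll-forward applies.

2031-01-28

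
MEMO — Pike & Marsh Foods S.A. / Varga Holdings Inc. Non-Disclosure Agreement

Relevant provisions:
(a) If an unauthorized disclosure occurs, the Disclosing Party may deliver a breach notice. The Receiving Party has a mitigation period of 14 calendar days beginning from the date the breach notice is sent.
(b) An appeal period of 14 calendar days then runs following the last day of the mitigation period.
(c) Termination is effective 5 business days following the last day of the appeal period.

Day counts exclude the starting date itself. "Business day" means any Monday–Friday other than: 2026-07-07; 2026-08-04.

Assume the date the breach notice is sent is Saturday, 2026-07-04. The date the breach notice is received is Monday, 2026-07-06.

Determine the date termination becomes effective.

The last day of the mitigation period: 14 calendar days after 2026-07-04 is 2026-07-18.
Adding 14 calendar days to 2026-07-18 gives 2026-08-01, which is the last day of the appeal period.
The date termination becomes effective: counting 5 business days from Saturday, 2026-08-01 (Aug 3, Aug 5, Aug 6, Aug 7, Aug 10, skipping weekends and the listed holiday on Aug 4) reaches Monday, 2026-08-10.

2026-08-10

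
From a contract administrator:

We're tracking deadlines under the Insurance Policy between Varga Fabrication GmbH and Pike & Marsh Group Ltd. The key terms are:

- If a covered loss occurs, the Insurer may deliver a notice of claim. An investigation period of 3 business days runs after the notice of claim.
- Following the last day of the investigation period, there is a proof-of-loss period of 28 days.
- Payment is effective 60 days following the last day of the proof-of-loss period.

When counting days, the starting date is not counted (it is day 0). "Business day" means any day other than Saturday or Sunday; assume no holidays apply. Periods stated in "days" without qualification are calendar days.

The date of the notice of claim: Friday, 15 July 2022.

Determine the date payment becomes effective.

16 October 2022

The last day of the investigation period: counting 3 business days from Friday, 15 July 2022 (Jul 18, Jul 19, Jul 20, skipping weekends) reaches Wednesday, 20 July 2022.
Adding 28 calendar days to 20 July 2022 gives 17 August 2022, which is the last day of the proof-of-loss period.
Adding 60 calendar days to 17 August 2022 gives 16 October 2022, which is the date payment becomes effective.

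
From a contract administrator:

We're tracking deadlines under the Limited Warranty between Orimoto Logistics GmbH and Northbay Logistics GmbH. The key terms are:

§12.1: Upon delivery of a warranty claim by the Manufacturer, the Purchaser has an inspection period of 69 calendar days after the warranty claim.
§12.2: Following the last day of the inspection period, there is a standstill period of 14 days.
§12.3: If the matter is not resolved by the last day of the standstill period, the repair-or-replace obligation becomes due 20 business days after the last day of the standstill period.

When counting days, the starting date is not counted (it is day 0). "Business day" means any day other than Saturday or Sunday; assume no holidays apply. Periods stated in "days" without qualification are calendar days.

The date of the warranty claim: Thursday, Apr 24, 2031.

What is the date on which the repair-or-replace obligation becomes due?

Aug 13, 2031

The last day of the inspection period: Apr 24, 2031 + 69 days = Jul 2, 2031.
The last day of the standstill period: 14 calendar days after Jul 2, 2031 is Jul 16, 2031.
The date on which the repair-or-replace obligation becomes due: counting 20 business days from Wednesday, Jul 16, 2031 (Jul 17, Jul 18, Jul 21, Jul 22, …, Aug 11, Aug 12, Aug 13, skipping weekends) reaches Wednesday, Aug 13, 2031.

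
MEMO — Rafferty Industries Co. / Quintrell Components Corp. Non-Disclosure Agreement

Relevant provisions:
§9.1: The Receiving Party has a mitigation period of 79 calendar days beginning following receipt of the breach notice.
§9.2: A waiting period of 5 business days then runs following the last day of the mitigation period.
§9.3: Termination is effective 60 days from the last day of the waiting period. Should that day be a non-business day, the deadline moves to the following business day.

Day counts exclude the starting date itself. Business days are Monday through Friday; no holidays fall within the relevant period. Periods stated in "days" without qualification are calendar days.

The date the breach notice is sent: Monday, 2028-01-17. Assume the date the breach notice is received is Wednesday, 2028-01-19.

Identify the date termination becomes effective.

The last day of the mitigation period: 79 calendar days after 2028-01-19 is 2028-04-07.
The last day of the waiting period: 5 business days after Friday, 2028-04-07, skipping weekends — Apr 10, Apr 11, Apr 12, Apr 13, Apr 14 — lands on Friday, 2028-04-14.
The date termination becomes effective: 2028-04-14 + 60 days = 2028-06-13. 2028-06-13 is a Tuesday, so no roll-forward applies.

2028-06-13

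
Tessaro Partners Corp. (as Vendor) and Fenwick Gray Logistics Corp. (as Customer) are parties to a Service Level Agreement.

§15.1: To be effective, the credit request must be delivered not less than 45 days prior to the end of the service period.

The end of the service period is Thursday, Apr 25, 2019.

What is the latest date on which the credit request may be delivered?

Mar 11, 2019

Apr 25, 2019 minus 45 days is Mar 11, 2019.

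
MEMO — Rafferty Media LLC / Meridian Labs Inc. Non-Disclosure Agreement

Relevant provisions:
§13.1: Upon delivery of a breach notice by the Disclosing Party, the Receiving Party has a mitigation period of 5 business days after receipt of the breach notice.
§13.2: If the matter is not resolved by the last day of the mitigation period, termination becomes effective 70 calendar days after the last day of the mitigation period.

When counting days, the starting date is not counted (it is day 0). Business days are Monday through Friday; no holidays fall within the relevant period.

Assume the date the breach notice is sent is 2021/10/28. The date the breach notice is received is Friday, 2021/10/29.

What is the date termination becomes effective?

The last day of the mitigation period: 5 business days after Friday, 2021/10/29, skipping weekends — Nov 1, Nov 2, Nov 3, Nov 4, Nov 5 — lands on Friday, 2021/11/05.
The date termination becomes effective: 2021/11/05 + 70 days = 2022/01/14.

2022/01/14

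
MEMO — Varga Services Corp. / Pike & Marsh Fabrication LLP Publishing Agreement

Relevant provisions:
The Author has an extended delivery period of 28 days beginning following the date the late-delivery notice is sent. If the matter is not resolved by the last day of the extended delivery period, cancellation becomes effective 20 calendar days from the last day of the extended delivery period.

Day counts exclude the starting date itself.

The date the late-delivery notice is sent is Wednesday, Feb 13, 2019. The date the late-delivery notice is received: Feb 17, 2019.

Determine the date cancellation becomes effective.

Apr 2, 2019

Adding 28 calendar days to Feb 13, 2019 gives Mar 13, 2019, which is the last day of the extended delivery period.
The date cancellation becomes effective: 20 calendar days after Mar 13, 2019 is Apr 2, 2019.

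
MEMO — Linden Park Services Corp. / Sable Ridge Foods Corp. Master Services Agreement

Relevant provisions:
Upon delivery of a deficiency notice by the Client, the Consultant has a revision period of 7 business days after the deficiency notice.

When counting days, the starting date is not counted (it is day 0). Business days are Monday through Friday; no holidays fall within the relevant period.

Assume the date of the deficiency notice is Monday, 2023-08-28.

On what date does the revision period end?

2023-09-06

The last day of the revision period: 7 business days after Monday, 2023-08-28, skipping weekends — Aug 29, Aug 30, Aug 31, Sep 1, Sep 4, Sep 5, Sep 6 — lands on Wednesday, 2023-09-06.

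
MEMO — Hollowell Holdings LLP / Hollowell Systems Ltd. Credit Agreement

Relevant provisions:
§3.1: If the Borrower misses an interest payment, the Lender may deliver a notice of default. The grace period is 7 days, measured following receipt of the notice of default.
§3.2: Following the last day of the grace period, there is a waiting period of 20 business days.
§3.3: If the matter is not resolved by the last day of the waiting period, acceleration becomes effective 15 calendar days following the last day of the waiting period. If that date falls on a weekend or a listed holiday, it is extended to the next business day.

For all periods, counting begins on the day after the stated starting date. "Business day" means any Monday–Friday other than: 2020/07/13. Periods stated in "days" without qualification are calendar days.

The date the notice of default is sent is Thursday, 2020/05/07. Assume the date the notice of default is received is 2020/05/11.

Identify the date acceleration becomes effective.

2020/06/30

The last day of the grace period: 7 calendar days after 2020/05/11 is 2020/05/18.
From Monday, 2020/05/18, 20 business days (May 19, May 20, May 21, May 22, …, Jun 11, Jun 12, Jun 15, skipping weekends) brings us to Monday, 2020/06/15, which is the last day of the waiting period.
Adding 15 calendar days to 2020/06/15 gives 2020/06/30, which is the date acceleration becomes effective. 2020/06/30 is a Tuesday and is not a listed holiday, so no roll-forward applies.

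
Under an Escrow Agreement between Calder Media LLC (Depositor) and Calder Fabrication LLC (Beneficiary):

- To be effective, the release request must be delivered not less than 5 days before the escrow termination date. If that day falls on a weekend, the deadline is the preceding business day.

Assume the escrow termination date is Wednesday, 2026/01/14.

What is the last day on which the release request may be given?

2026/01/14 minus 5 days is 2026/01/09. That is a Friday, so no adjustment is needed.

2026/01/09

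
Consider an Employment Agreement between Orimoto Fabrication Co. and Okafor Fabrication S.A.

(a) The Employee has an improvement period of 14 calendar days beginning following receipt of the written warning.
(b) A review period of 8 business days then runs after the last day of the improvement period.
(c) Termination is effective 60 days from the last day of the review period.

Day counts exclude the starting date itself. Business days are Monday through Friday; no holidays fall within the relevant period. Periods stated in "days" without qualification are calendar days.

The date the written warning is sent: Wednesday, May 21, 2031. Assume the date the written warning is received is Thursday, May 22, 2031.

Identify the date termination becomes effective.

The last day of the improvement period: May 22, 2031 + 14 days = June 5, 2031.
The last day of the review period: 8 business days after Thursday, June 5, 2031, skipping weekends — Jun 6, Jun 9, Jun 10, Jun 11, Jun 12, Jun 13, Jun 16, Jun 17 — lands on Tuesday, June 17, 2031.
The date termination becomes effective: June 17, 2031 + 60 days = August 16, 2031.

August 16, 2031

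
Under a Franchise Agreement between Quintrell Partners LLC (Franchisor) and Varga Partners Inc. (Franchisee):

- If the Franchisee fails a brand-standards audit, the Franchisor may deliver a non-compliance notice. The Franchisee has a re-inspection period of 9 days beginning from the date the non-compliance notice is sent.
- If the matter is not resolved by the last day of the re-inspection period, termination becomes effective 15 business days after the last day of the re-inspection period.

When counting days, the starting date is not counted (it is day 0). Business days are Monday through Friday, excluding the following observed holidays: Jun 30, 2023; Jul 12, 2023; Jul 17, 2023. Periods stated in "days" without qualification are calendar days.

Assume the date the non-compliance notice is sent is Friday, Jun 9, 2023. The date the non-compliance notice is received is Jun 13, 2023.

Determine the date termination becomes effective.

Jul 10, 2023

The last day of the re-inspection period: Jun 9, 2023 + 9 days = Jun 18, 2023.
The date termination becomes effective: 15 business days after Sunday, Jun 18, 2023, skipping weekends and the listed holiday on Jun 30 — Jun 19, Jun 20, Jun 21, Jun 22, …, Jul 6, Jul 7, Jul 10 — lands on Monday, Jul 10, 2023.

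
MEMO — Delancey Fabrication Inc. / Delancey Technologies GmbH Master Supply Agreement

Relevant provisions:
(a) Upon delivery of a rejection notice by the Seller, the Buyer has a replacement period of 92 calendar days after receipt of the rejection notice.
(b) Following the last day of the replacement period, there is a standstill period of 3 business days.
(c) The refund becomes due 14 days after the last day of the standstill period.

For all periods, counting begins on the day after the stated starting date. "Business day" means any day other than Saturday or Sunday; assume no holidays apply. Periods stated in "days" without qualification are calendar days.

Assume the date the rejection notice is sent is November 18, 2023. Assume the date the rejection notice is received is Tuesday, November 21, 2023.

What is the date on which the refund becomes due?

Adding 92 calendar days to November 21, 2023 gives February 21, 2024, which is the last day of the replacement period.
From Wednesday, February 21, 2024, 3 business days (Feb 22, Feb 23, Feb 26, skipping weekends) brings us to Monday, February 26, 2024, which is the last day of the standstill period.
The date on which the refund becomes due: February 26, 2024 + 14 days = March 11, 2024.

March 11, 2024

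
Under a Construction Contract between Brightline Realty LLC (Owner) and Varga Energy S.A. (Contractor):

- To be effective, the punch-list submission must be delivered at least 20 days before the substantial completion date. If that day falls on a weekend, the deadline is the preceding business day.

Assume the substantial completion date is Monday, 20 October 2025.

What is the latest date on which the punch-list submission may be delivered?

20 October 2025 minus 20 days is 30 September 2025. That is a Tuesday, so no adjustment is needed.

30 September 2025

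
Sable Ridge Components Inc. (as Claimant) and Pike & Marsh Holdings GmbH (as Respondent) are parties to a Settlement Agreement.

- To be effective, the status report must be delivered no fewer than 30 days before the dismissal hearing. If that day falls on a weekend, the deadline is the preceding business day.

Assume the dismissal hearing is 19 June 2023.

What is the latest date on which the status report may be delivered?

19 May 2023

19 June 2023 minus 30 days is 20 May 2023. That is a Saturday, so the deadline moves back to Friday, 19 May 2023.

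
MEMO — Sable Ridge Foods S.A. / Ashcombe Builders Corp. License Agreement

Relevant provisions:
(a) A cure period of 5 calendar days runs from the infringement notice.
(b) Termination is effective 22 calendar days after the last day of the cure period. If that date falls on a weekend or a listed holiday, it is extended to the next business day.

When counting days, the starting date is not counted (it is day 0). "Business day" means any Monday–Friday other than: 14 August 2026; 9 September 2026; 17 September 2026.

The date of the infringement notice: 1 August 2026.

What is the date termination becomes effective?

The last day of the cure period: 5 calendar days after 1 August 2026 is 6 August 2026.
Adding 22 calendar days to 6 August 2026 gives 28 August 2026, which is the date termination becomes effective. 28 August 2026 is a Friday and is not a listed holiday, so no roll-forward applies.

28 August 2026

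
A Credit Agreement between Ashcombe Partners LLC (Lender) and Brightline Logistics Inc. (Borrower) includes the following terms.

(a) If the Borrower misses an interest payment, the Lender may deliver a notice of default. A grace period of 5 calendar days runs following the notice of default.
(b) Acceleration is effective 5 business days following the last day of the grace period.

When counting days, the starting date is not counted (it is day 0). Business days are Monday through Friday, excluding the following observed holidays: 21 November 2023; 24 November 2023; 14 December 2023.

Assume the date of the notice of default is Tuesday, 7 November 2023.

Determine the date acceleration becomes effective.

17 November 2023

The last day of the grace period: 7 November 2023 + 5 days = 12 November 2023.
From Sunday, 12 November 2023, 5 business days (Nov 13, Nov 14, Nov 15, Nov 16, Nov 17, skipping weekends) brings us to Friday, 17 November 2023, which is the date acceleration becomes effective.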